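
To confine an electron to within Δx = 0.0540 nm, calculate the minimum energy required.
3.266 eV

Localizing a particle requires giving it sufficient momentum uncertainty:

1. From uncertainty principle: Δp ≥ ℏ/(2Δx)
   Δp_min = (1.055e-34 J·s) / (2 × 5.400e-11 m)
   Δp_min = 9.765e-25 kg·m/s

2. This momentum uncertainty corresponds to kinetic energy:
   KE ≈ (Δp)²/(2m) = (9.765e-25)²/(2 × 9.109e-31 kg)
   KE = 5.233e-19 J = 3.266 eV

Tighter localization requires more energy.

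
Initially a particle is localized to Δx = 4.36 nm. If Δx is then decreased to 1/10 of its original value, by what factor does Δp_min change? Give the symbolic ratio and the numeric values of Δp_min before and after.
Original Δp_min = 1.209 × 10^-26 kg·m/s; new Δp'_min = 1.209 × 10^-25 kg·m/s; ratio Δp'_min/Δp_min = 10.

From the uncertainty principle ΔxΔp ≥ ℏ/2, the minimum momentum uncertainty is Δp_min = ℏ/(2Δx).

Original (Δx = 4.36 nm = 4.360e-09 m):
Δp_min = (1.055e-34 J·s)/(2 × 4.360e-09 m) = 1.209e-26 kg·m/s

When Δx → (1/10)Δx:
Δp'_min = ℏ/(2 × (1/10)Δx) = 10 × ℏ/(2Δx) = 10 × Δp_min
Δp'_min = 10 × 1.209e-26 kg·m/s = 1.209e-25 kg·m/s

Since Δp_min ∝ 1/Δx, when Δx is decreased to 1/10 of its original value, Δp_min increases to 10 times its original value.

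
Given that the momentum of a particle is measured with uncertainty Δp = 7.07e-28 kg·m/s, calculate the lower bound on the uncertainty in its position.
74.581 nm

Using the Heisenberg uncertainty principle:
ΔxΔp ≥ ℏ/2

The minimum uncertainty in position is:
Δx_min = ℏ/(2Δp)
Δx_min = (1.055e-34 J·s) / (2 × 7.070e-28 kg·m/s)
Δx_min = 7.458e-08 m = 74.581 nm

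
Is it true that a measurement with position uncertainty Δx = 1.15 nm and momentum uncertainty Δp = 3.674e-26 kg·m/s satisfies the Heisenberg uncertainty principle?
No, it violates the uncertainty principle (impossible measurement).

Calculate the product ΔxΔp:
ΔxΔp = (1.150e-09 m) × (3.674e-26 kg·m/s)
ΔxΔp = 4.225e-35 J·s

Compare to the minimum allowed value ℏ/2:
ℏ/2 = 5.273e-35 J·s

Since ΔxΔp = 4.225e-35 J·s < 5.273e-35 J·s = ℏ/2,
the measurement violates the uncertainty principle.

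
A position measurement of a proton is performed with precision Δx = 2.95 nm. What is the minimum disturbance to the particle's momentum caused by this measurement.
1.787 × 10^-26 kg·m/s

The uncertainty principle implies that measuring position disturbs momentum:
ΔxΔp ≥ ℏ/2

When we measure position with precision Δx, we necessarily introduce a momentum uncertainty:
Δp ≥ ℏ/(2Δx)
Δp_min = (1.055e-34 J·s) / (2 × 2.950e-09 m)
Δp_min = 1.787e-26 kg·m/s

The more precisely we measure position, the greater the momentum disturbance.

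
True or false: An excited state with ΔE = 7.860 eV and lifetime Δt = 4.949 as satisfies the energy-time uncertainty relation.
No, it violates the uncertainty relation.

Calculate the product ΔEΔt:
ΔE = 7.860 eV = 1.259e-18 J
ΔEΔt = (1.259e-18 J) × (4.949e-18 s)
ΔEΔt = 6.232e-36 J·s

Compare to the minimum allowed value ℏ/2:
ℏ/2 = 5.273e-35 J·s

Since ΔEΔt = 6.232e-36 J·s < 5.273e-35 J·s = ℏ/2,
this violates the uncertainty relation.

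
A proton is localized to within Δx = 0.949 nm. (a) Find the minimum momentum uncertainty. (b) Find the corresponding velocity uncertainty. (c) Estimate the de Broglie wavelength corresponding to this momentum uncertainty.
(a) Δp_min = 5.556 × 10^-26 kg·m/s
(b) Δv_min = 33.219 m/s
(c) λ_dB = 11.925 nm

Step-by-step:

(a) From the uncertainty principle:
Δp_min = ℏ/(2Δx) = (1.055e-34 J·s)/(2 × 9.490e-10 m) = 5.556e-26 kg·m/s

(b) The velocity uncertainty:
Δv = Δp/m = (5.556e-26 kg·m/s)/(1.673e-27 kg) = 3.322e+01 m/s = 33.219 m/s

(c) The de Broglie wavelength for this momentum:
λ = h/p = (6.626e-34 J·s)/(5.556e-26 kg·m/s) = 1.193e-08 m = 11.925 nm

Note: The de Broglie wavelength is comparable to the localization size, as expected from wave-particle duality.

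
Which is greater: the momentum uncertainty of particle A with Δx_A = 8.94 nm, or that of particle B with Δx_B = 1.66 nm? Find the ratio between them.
Particle B has the larger minimum momentum uncertainty, by a factor of 5.39.

For each particle, the minimum momentum uncertainty is Δp_min = ℏ/(2Δx):

Particle A: Δp_A = ℏ/(2×8.940e-09 m) = 5.898e-27 kg·m/s
Particle B: Δp_B = ℏ/(2×1.660e-09 m) = 3.176e-26 kg·m/s

Ratio: Δp_B/Δp_A = 5.39

Since Δp_min ∝ 1/Δx, the particle with smaller position uncertainty (B) has larger momentum uncertainty.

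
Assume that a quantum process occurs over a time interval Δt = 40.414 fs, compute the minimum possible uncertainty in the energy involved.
8.143 meV

Using the energy-time uncertainty principle:
ΔEΔt ≥ ℏ/2

The minimum uncertainty in energy is:
ΔE_min = ℏ/(2Δt)
ΔE_min = (1.055e-34 J·s) / (2 × 4.041e-14 s)
ΔE_min = 1.305e-21 J = 8.143 meV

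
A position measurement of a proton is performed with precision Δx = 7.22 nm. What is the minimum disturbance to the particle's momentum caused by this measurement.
7.303 × 10^-27 kg·m/s

The uncertainty principle implies that measuring position disturbs momentum:
ΔxΔp ≥ ℏ/2

When we measure position with precision Δx, we necessarily introduce a momentum uncertainty:
Δp ≥ ℏ/(2Δx)
Δp_min = (1.055e-34 J·s) / (2 × 7.220e-09 m)
Δp_min = 7.303e-27 kg·m/s

The more precisely we measure position, the greater the momentum disturbance.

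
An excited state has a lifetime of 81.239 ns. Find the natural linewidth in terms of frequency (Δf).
979.548 kHz

Using the energy-time uncertainty principle and E = hf:
ΔEΔt ≥ ℏ/2
hΔf·Δt ≥ ℏ/2

The minimum frequency uncertainty is:
Δf = ℏ/(2hτ) = 1/(4πτ)
Δf = 1/(4π × 8.124e-08 s)
Δf = 9.795e+05 Hz = 979.548 kHz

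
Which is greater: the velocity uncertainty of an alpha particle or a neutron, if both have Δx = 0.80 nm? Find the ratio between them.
The neutron has the larger minimum velocity uncertainty, by a ratio of 4.0.

For both particles, Δp_min = ℏ/(2Δx) = 6.591e-26 kg·m/s (same for both).

The velocity uncertainty is Δv = Δp/m:
- alpha particle: Δv = 6.591e-26 / 6.645e-27 = 9.919e+00 m/s = 9.919 m/s
- neutron: Δv = 6.591e-26 / 1.675e-27 = 3.935e+01 m/s = 39.351 m/s

Ratio: 3.935e+01 / 9.919e+00 = 4.0

The lighter particle has larger velocity uncertainty because Δv ∝ 1/m.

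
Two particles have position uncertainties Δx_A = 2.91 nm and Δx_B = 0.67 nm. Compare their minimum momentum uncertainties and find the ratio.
Particle B has the larger minimum momentum uncertainty, by a factor of 4.34.

For each particle, the minimum momentum uncertainty is Δp_min = ℏ/(2Δx):

Particle A: Δp_A = ℏ/(2×2.910e-09 m) = 1.812e-26 kg·m/s
Particle B: Δp_B = ℏ/(2×6.700e-10 m) = 7.870e-26 kg·m/s

Ratio: Δp_B/Δp_A = 4.34

Since Δp_min ∝ 1/Δx, the particle with smaller position uncertainty (B) has larger momentum uncertainty.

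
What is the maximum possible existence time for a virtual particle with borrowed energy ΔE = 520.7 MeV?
6.320 × 10^-25 s

Using the energy-time uncertainty principle:
ΔEΔt ≥ ℏ/2

For a virtual particle borrowing energy ΔE, the maximum lifetime is:
Δt_max = ℏ/(2ΔE)

Converting energy:
ΔE = 520.7 MeV = 8.343e-11 J

Δt_max = (1.055e-34 J·s) / (2 × 8.343e-11 J)
Δt_max = 6.320e-25 s = 6.320 × 10^-25 s

Virtual particles with higher borrowed energy exist for shorter times.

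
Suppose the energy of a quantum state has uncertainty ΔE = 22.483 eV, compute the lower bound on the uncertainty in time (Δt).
14.638 as

Using the energy-time uncertainty principle:
ΔEΔt ≥ ℏ/2

The minimum uncertainty in time is:
Δt_min = ℏ/(2ΔE)
Δt_min = (1.055e-34 J·s) / (2 × 3.602e-18 J)
Δt_min = 1.464e-17 s = 14.638 as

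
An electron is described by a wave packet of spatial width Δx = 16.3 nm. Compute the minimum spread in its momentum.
3.235 × 10^-27 kg·m/s

For a wave packet, the spatial width Δx and momentum spread Δp are related by the uncertainty principle:
ΔxΔp ≥ ℏ/2

The minimum momentum spread is:
Δp_min = ℏ/(2Δx)
Δp_min = (1.055e-34 J·s) / (2 × 1.630e-08 m)
Δp_min = 3.235e-27 kg·m/s

A wave packet cannot have both a well-defined position and well-defined momentum.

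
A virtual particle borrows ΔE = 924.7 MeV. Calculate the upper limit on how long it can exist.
3.559 × 10^-25 s

Using the energy-time uncertainty principle:
ΔEΔt ≥ ℏ/2

For a virtual particle borrowing energy ΔE, the maximum lifetime is:
Δt_max = ℏ/(2ΔE)

Converting energy:
ΔE = 924.7 MeV = 1.482e-10 J

Δt_max = (1.055e-34 J·s) / (2 × 1.482e-10 J)
Δt_max = 3.559e-25 s = 3.559 × 10^-25 s

Virtual particles with higher borrowed energy exist for shorter times.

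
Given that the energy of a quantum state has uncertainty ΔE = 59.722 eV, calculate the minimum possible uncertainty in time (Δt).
5.511 as

Using the energy-time uncertainty principle:
ΔEΔt ≥ ℏ/2

The minimum uncertainty in time is:
Δt_min = ℏ/(2ΔE)
Δt_min = (1.055e-34 J·s) / (2 × 9.569e-18 J)
Δt_min = 5.511e-18 s = 5.511 as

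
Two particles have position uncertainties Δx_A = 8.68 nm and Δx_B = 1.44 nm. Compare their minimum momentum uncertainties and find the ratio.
Particle B has the larger minimum momentum uncertainty, by a factor of 6.03.

For each particle, the minimum momentum uncertainty is Δp_min = ℏ/(2Δx):

Particle A: Δp_A = ℏ/(2×8.680e-09 m) = 6.075e-27 kg·m/s
Particle B: Δp_B = ℏ/(2×1.440e-09 m) = 3.662e-26 kg·m/s

Ratio: Δp_B/Δp_A = 6.03

Since Δp_min ∝ 1/Δx, the particle with smaller position uncertainty (B) has larger momentum uncertainty.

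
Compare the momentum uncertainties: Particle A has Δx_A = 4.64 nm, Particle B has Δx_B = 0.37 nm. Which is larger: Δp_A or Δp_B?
Particle B has the larger minimum momentum uncertainty, by a factor of 12.54.

For each particle, the minimum momentum uncertainty is Δp_min = ℏ/(2Δx):

Particle A: Δp_A = ℏ/(2×4.640e-09 m) = 1.136e-26 kg·m/s
Particle B: Δp_B = ℏ/(2×3.700e-10 m) = 1.425e-25 kg·m/s

Ratio: Δp_B/Δp_A = 12.54

Since Δp_min ∝ 1/Δx, the particle with smaller position uncertainty (B) has larger momentum uncertainty.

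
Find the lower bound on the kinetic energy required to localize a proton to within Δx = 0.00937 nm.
59.085 meV

Localizing a particle requires giving it sufficient momentum uncertainty:

1. From uncertainty principle: Δp ≥ ℏ/(2Δx)
   Δp_min = (1.055e-34 J·s) / (2 × 9.370e-12 m)
   Δp_min = 5.627e-24 kg·m/s

2. This momentum uncertainty corresponds to kinetic energy:
   KE ≈ (Δp)²/(2m) = (5.627e-24)²/(2 × 1.673e-27 kg)
   KE = 9.466e-21 J = 59.085 meV

Tighter localization requires more energy.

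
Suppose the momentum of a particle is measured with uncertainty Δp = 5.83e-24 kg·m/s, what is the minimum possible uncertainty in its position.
9.044 pm

Using the Heisenberg uncertainty principle:
ΔxΔp ≥ ℏ/2

The minimum uncertainty in position is:
Δx_min = ℏ/(2Δp)
Δx_min = (1.055e-34 J·s) / (2 × 5.830e-24 kg·m/s)
Δx_min = 9.044e-12 m = 9.044 pm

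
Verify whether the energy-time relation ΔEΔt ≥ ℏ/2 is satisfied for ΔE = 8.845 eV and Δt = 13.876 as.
No, it violates the uncertainty relation.

Calculate the product ΔEΔt:
ΔE = 8.845 eV = 1.417e-18 J
ΔEΔt = (1.417e-18 J) × (1.388e-17 s)
ΔEΔt = 1.966e-35 J·s

Compare to the minimum allowed value ℏ/2:
ℏ/2 = 5.273e-35 J·s

Since ΔEΔt = 1.966e-35 J·s < 5.273e-35 J·s = ℏ/2,
this violates the uncertainty relation.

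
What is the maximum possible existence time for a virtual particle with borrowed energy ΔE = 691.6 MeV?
4.759 × 10^-25 s

Using the energy-time uncertainty principle:
ΔEΔt ≥ ℏ/2

For a virtual particle borrowing energy ΔE, the maximum lifetime is:
Δt_max = ℏ/(2ΔE)

Converting energy:
ΔE = 691.6 MeV = 1.108e-10 J

Δt_max = (1.055e-34 J·s) / (2 × 1.108e-10 J)
Δt_max = 4.759e-25 s = 4.759 × 10^-25 s

Virtual particles with higher borrowed energy exist for shorter times.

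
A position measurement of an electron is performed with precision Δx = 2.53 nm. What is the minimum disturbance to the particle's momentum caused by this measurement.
2.084 × 10^-26 kg·m/s

The uncertainty principle implies that measuring position disturbs momentum:
ΔxΔp ≥ ℏ/2

When we measure position with precision Δx, we necessarily introduce a momentum uncertainty:
Δp ≥ ℏ/(2Δx)
Δp_min = (1.055e-34 J·s) / (2 × 2.530e-09 m)
Δp_min = 2.084e-26 kg·m/s

The more precisely we measure position, the greater the momentum disturbance.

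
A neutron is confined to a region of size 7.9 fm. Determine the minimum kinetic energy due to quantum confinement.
83.005 keV

Using the uncertainty principle:

1. Position uncertainty: Δx ≈ 7.900e-15 m
2. Minimum momentum uncertainty: Δp = ℏ/(2Δx) = 6.675e-21 kg·m/s
3. Minimum kinetic energy:
   KE = (Δp)²/(2m) = (6.675e-21)²/(2 × 1.675e-27 kg)
   KE = 1.330e-14 J = 83.005 keV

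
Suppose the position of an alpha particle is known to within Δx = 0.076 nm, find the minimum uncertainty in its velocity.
104.414 m/s

Using the Heisenberg uncertainty principle and Δp = mΔv:
ΔxΔp ≥ ℏ/2
Δx(mΔv) ≥ ℏ/2

The minimum uncertainty in velocity is:
Δv_min = ℏ/(2mΔx)
Δv_min = (1.055e-34 J·s) / (2 × 6.645e-27 kg × 7.600e-11 m)
Δv_min = 1.044e+02 m/s = 104.414 m/s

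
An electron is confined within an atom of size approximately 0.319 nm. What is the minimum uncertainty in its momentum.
1.653 × 10^-25 kg·m/s

Using the Heisenberg uncertainty principle:
ΔxΔp ≥ ℏ/2

With Δx ≈ L = 3.190e-10 m (the confinement size):
Δp_min = ℏ/(2Δx)
Δp_min = (1.055e-34 J·s) / (2 × 3.190e-10 m)
Δp_min = 1.653e-25 kg·m/s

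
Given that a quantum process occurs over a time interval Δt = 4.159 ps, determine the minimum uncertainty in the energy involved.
79.131 μeV

Using the energy-time uncertainty principle:
ΔEΔt ≥ ℏ/2

The minimum uncertainty in energy is:
ΔE_min = ℏ/(2Δt)
ΔE_min = (1.055e-34 J·s) / (2 × 4.159e-12 s)
ΔE_min = 1.268e-23 J = 79.131 μeV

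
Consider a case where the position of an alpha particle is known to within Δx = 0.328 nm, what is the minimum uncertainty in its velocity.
24.194 m/s

Using the Heisenberg uncertainty principle and Δp = mΔv:
ΔxΔp ≥ ℏ/2
Δx(mΔv) ≥ ℏ/2

The minimum uncertainty in velocity is:
Δv_min = ℏ/(2mΔx)
Δv_min = (1.055e-34 J·s) / (2 × 6.645e-27 kg × 3.280e-10 m)
Δv_min = 2.419e+01 m/s = 24.194 m/s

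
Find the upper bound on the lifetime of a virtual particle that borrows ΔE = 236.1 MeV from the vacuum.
1.394 ys

Using the energy-time uncertainty principle:
ΔEΔt ≥ ℏ/2

For a virtual particle borrowing energy ΔE, the maximum lifetime is:
Δt_max = ℏ/(2ΔE)

Converting energy:
ΔE = 236.1 MeV = 3.783e-11 J

Δt_max = (1.055e-34 J·s) / (2 × 3.783e-11 J)
Δt_max = 1.394e-24 s = 1.394 ys

Virtual particles with higher borrowed energy exist for shorter times.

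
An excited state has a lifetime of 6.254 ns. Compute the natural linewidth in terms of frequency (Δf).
12.724 MHz

Using the energy-time uncertainty principle and E = hf:
ΔEΔt ≥ ℏ/2
hΔf·Δt ≥ ℏ/2

The minimum frequency uncertainty is:
Δf = ℏ/(2hτ) = 1/(4πτ)
Δf = 1/(4π × 6.254e-09 s)
Δf = 1.272e+07 Hz = 12.724 MHz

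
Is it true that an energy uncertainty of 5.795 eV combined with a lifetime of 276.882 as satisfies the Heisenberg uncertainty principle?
Yes, it satisfies the uncertainty relation.

Calculate the product ΔEΔt:
ΔE = 5.795 eV = 9.285e-19 J
ΔEΔt = (9.285e-19 J) × (2.769e-16 s)
ΔEΔt = 2.571e-34 J·s

Compare to the minimum allowed value ℏ/2:
ℏ/2 = 5.273e-35 J·s

Since ΔEΔt = 2.571e-34 J·s ≥ 5.273e-35 J·s = ℏ/2,
this satisfies the uncertainty relation.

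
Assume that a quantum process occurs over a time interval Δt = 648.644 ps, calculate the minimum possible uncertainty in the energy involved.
507.375 neV

Using the energy-time uncertainty principle:
ΔEΔt ≥ ℏ/2

The minimum uncertainty in energy is:
ΔE_min = ℏ/(2Δt)
ΔE_min = (1.055e-34 J·s) / (2 × 6.486e-10 s)
ΔE_min = 8.129e-26 J = 507.375 neV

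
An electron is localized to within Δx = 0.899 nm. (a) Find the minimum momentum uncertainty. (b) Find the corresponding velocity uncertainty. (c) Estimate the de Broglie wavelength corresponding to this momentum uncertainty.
(a) Δp_min = 5.865 × 10^-26 kg·m/s
(b) Δv_min = 64.387 km/s
(c) λ_dB = 11.297 nm

Step-by-step:

(a) From the uncertainty principle:
Δp_min = ℏ/(2Δx) = (1.055e-34 J·s)/(2 × 8.990e-10 m) = 5.865e-26 kg·m/s

(b) The velocity uncertainty:
Δv = Δp/m = (5.865e-26 kg·m/s)/(9.109e-31 kg) = 6.439e+04 m/s = 64.387 km/s

(c) The de Broglie wavelength for this momentum:
λ = h/p = (6.626e-34 J·s)/(5.865e-26 kg·m/s) = 1.130e-08 m = 11.297 nm

Note: The de Broglie wavelength is comparable to the localization size, as expected from wave-particle duality.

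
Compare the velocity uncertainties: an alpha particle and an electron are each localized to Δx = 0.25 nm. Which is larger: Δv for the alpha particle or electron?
The electron has the larger minimum velocity uncertainty, by a ratio of 7294.3.

For both particles, Δp_min = ℏ/(2Δx) = 2.109e-25 kg·m/s (same for both).

The velocity uncertainty is Δv = Δp/m:
- alpha particle: Δv = 2.109e-25 / 6.645e-27 = 3.174e+01 m/s = 31.742 m/s
- electron: Δv = 2.109e-25 / 9.109e-31 = 2.315e+05 m/s = 231.535 km/s

Ratio: 2.315e+05 / 3.174e+01 = 7294.3

The lighter particle has larger velocity uncertainty because Δv ∝ 1/m.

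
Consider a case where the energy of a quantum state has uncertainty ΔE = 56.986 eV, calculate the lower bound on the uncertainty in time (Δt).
5.775 as

Using the energy-time uncertainty principle:
ΔEΔt ≥ ℏ/2

The minimum uncertainty in time is:
Δt_min = ℏ/(2ΔE)
Δt_min = (1.055e-34 J·s) / (2 × 9.130e-18 J)
Δt_min = 5.775e-18 s = 5.775 as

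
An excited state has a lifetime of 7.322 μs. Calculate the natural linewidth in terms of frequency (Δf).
10.868 kHz

Using the energy-time uncertainty principle and E = hf:
ΔEΔt ≥ ℏ/2
hΔf·Δt ≥ ℏ/2

The minimum frequency uncertainty is:
Δf = ℏ/(2hτ) = 1/(4πτ)
Δf = 1/(4π × 7.322e-06 s)
Δf = 1.087e+04 Hz = 10.868 kHz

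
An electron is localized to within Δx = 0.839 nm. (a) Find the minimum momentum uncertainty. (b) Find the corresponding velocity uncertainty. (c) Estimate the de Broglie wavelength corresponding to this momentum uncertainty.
(a) Δp_min = 6.285 × 10^-26 kg·m/s
(b) Δv_min = 68.991 km/s
(c) λ_dB = 10.543 nm

Step-by-step:

(a) From the uncertainty principle:
Δp_min = ℏ/(2Δx) = (1.055e-34 J·s)/(2 × 8.390e-10 m) = 6.285e-26 kg·m/s

(b) The velocity uncertainty:
Δv = Δp/m = (6.285e-26 kg·m/s)/(9.109e-31 kg) = 6.899e+04 m/s = 68.991 km/s

(c) The de Broglie wavelength for this momentum:
λ = h/p = (6.626e-34 J·s)/(6.285e-26 kg·m/s) = 1.054e-08 m = 10.543 nm

Note: The de Broglie wavelength is comparable to the localization size, as expected from wave-particle duality.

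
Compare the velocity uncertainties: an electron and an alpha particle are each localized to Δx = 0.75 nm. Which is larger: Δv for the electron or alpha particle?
The electron has the larger minimum velocity uncertainty, by a ratio of 7294.3.

For both particles, Δp_min = ℏ/(2Δx) = 7.030e-26 kg·m/s (same for both).

The velocity uncertainty is Δv = Δp/m:
- electron: Δv = 7.030e-26 / 9.109e-31 = 7.718e+04 m/s = 77.178 km/s
- alpha particle: Δv = 7.030e-26 / 6.645e-27 = 1.058e+01 m/s = 10.581 m/s

Ratio: 7.718e+04 / 1.058e+01 = 7294.3

The lighter particle has larger velocity uncertainty because Δv ∝ 1/m.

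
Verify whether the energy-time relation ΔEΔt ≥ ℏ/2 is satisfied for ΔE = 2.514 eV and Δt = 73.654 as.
No, it violates the uncertainty relation.

Calculate the product ΔEΔt:
ΔE = 2.514 eV = 4.028e-19 J
ΔEΔt = (4.028e-19 J) × (7.365e-17 s)
ΔEΔt = 2.967e-35 J·s

Compare to the minimum allowed value ℏ/2:
ℏ/2 = 5.273e-35 J·s

Since ΔEΔt = 2.967e-35 J·s < 5.273e-35 J·s = ℏ/2,
this violates the uncertainty relation.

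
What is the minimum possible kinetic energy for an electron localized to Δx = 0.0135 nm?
52.263 eV

Localizing a particle requires giving it sufficient momentum uncertainty:

1. From uncertainty principle: Δp ≥ ℏ/(2Δx)
   Δp_min = (1.055e-34 J·s) / (2 × 1.350e-11 m)
   Δp_min = 3.906e-24 kg·m/s

2. This momentum uncertainty corresponds to kinetic energy:
   KE ≈ (Δp)²/(2m) = (3.906e-24)²/(2 × 9.109e-31 kg)
   KE = 8.373e-18 J = 52.263 eV

Tighter localization requires more energy.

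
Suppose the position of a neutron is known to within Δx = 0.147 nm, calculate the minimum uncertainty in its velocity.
214.157 m/s

Using the Heisenberg uncertainty principle and Δp = mΔv:
ΔxΔp ≥ ℏ/2
Δx(mΔv) ≥ ℏ/2

The minimum uncertainty in velocity is:
Δv_min = ℏ/(2mΔx)
Δv_min = (1.055e-34 J·s) / (2 × 1.675e-27 kg × 1.470e-10 m)
Δv_min = 2.142e+02 m/s = 214.157 m/s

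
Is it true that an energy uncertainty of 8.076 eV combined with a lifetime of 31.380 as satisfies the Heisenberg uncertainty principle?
No, it violates the uncertainty relation.

Calculate the product ΔEΔt:
ΔE = 8.076 eV = 1.294e-18 J
ΔEΔt = (1.294e-18 J) × (3.138e-17 s)
ΔEΔt = 4.060e-35 J·s

Compare to the minimum allowed value ℏ/2:
ℏ/2 = 5.273e-35 J·s

Since ΔEΔt = 4.060e-35 J·s < 5.273e-35 J·s = ℏ/2,
this violates the uncertainty relation.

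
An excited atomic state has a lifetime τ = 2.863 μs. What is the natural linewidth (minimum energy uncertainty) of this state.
114.951 peV

Using the energy-time uncertainty principle:
ΔEΔt ≥ ℏ/2

The lifetime τ represents the time uncertainty Δt.
The natural linewidth (minimum energy uncertainty) is:

ΔE = ℏ/(2τ)
ΔE = (1.055e-34 J·s) / (2 × 2.863e-06 s)
ΔE = 1.842e-29 J = 114.951 peV

This natural linewidth limits the precision of spectroscopic measurements.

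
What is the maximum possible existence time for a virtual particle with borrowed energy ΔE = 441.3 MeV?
7.458 × 10^-25 s

Using the energy-time uncertainty principle:
ΔEΔt ≥ ℏ/2

For a virtual particle borrowing energy ΔE, the maximum lifetime is:
Δt_max = ℏ/(2ΔE)

Converting energy:
ΔE = 441.3 MeV = 7.070e-11 J

Δt_max = (1.055e-34 J·s) / (2 × 7.070e-11 J)
Δt_max = 7.458e-25 s = 7.458 × 10^-25 s

Virtual particles with higher borrowed energy exist for shorter times.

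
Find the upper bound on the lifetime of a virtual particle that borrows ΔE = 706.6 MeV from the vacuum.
4.658 × 10^-25 s

Using the energy-time uncertainty principle:
ΔEΔt ≥ ℏ/2

For a virtual particle borrowing energy ΔE, the maximum lifetime is:
Δt_max = ℏ/(2ΔE)

Converting energy:
ΔE = 706.6 MeV = 1.132e-10 J

Δt_max = (1.055e-34 J·s) / (2 × 1.132e-10 J)
Δt_max = 4.658e-25 s = 4.658 × 10^-25 s

Virtual particles with higher borrowed energy exist for shorter times.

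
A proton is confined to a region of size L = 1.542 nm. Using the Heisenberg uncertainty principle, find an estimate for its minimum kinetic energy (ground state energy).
2.182 μeV

Using the uncertainty principle to estimate ground state energy:

1. The position uncertainty is approximately the confinement size:
   Δx ≈ L = 1.542e-09 m

2. From ΔxΔp ≥ ℏ/2, the minimum momentum uncertainty is:
   Δp ≈ ℏ/(2L) = 3.419e-26 kg·m/s

3. The kinetic energy is approximately:
   KE ≈ (Δp)²/(2m) = (3.419e-26)²/(2 × 1.673e-27 kg)
   KE ≈ 3.495e-25 J = 2.182 μeV

This is an order-of-magnitude estimate of the ground state energy.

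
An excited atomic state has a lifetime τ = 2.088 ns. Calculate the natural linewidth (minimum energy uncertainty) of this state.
157.618 neV

Using the energy-time uncertainty principle:
ΔEΔt ≥ ℏ/2

The lifetime τ represents the time uncertainty Δt.
The natural linewidth (minimum energy uncertainty) is:

ΔE = ℏ/(2τ)
ΔE = (1.055e-34 J·s) / (2 × 2.088e-09 s)
ΔE = 2.525e-26 J = 157.618 neV

This natural linewidth limits the precision of spectroscopic measurements.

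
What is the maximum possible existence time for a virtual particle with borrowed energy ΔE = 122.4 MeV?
2.689 ys

Using the energy-time uncertainty principle:
ΔEΔt ≥ ℏ/2

For a virtual particle borrowing energy ΔE, the maximum lifetime is:
Δt_max = ℏ/(2ΔE)

Converting energy:
ΔE = 122.4 MeV = 1.961e-11 J

Δt_max = (1.055e-34 J·s) / (2 × 1.961e-11 J)
Δt_max = 2.689e-24 s = 2.689 ys

Virtual particles with higher borrowed energy exist for shorter times.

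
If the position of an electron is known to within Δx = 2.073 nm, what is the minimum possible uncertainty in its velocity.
27.923 km/s

Using the Heisenberg uncertainty principle and Δp = mΔv:
ΔxΔp ≥ ℏ/2
Δx(mΔv) ≥ ℏ/2

The minimum uncertainty in velocity is:
Δv_min = ℏ/(2mΔx)
Δv_min = (1.055e-34 J·s) / (2 × 9.109e-31 kg × 2.073e-09 m)
Δv_min = 2.792e+04 m/s = 27.923 km/s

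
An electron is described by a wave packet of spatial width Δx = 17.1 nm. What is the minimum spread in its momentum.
3.084 × 10^-27 kg·m/s

For a wave packet, the spatial width Δx and momentum spread Δp are related by the uncertainty principle:
ΔxΔp ≥ ℏ/2

The minimum momentum spread is:
Δp_min = ℏ/(2Δx)
Δp_min = (1.055e-34 J·s) / (2 × 1.710e-08 m)
Δp_min = 3.084e-27 kg·m/s

A wave packet cannot have both a well-defined position and well-defined momentum.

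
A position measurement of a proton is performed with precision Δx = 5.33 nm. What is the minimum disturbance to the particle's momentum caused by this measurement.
9.893 × 10^-27 kg·m/s

The uncertainty principle implies that measuring position disturbs momentum:
ΔxΔp ≥ ℏ/2

When we measure position with precision Δx, we necessarily introduce a momentum uncertainty:
Δp ≥ ℏ/(2Δx)
Δp_min = (1.055e-34 J·s) / (2 × 5.330e-09 m)
Δp_min = 9.893e-27 kg·m/s

The more precisely we measure position, the greater the momentum disturbance.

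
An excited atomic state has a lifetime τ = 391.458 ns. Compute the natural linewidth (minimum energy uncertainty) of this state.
840.718 peV

Using the energy-time uncertainty principle:
ΔEΔt ≥ ℏ/2

The lifetime τ represents the time uncertainty Δt.
The natural linewidth (minimum energy uncertainty) is:

ΔE = ℏ/(2τ)
ΔE = (1.055e-34 J·s) / (2 × 3.915e-07 s)
ΔE = 1.347e-28 J = 840.718 peV

This natural linewidth limits the precision of spectroscopic measurements.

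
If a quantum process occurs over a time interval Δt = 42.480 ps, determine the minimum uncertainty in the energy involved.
7.747 μeV

Using the energy-time uncertainty principle:
ΔEΔt ≥ ℏ/2

The minimum uncertainty in energy is:
ΔE_min = ℏ/(2Δt)
ΔE_min = (1.055e-34 J·s) / (2 × 4.248e-11 s)
ΔE_min = 1.241e-24 J = 7.747 μeV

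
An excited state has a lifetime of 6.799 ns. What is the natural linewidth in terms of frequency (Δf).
11.704 MHz

Using the energy-time uncertainty principle and E = hf:
ΔEΔt ≥ ℏ/2
hΔf·Δt ≥ ℏ/2

The minimum frequency uncertainty is:
Δf = ℏ/(2hτ) = 1/(4πτ)
Δf = 1/(4π × 6.799e-09 s)
Δf = 1.170e+07 Hz = 11.704 MHz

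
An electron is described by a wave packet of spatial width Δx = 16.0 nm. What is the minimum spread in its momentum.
3.296 × 10^-27 kg·m/s

For a wave packet, the spatial width Δx and momentum spread Δp are related by the uncertainty principle:
ΔxΔp ≥ ℏ/2

The minimum momentum spread is:
Δp_min = ℏ/(2Δx)
Δp_min = (1.055e-34 J·s) / (2 × 1.600e-08 m)
Δp_min = 3.296e-27 kg·m/s

A wave packet cannot have both a well-defined position and well-defined momentum.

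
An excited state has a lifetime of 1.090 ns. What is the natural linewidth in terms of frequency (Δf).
73.007 MHz

Using the energy-time uncertainty principle and E = hf:
ΔEΔt ≥ ℏ/2
hΔf·Δt ≥ ℏ/2

The minimum frequency uncertainty is:
Δf = ℏ/(2hτ) = 1/(4πτ)
Δf = 1/(4π × 1.090e-09 s)
Δf = 7.301e+07 Hz = 73.007 MHz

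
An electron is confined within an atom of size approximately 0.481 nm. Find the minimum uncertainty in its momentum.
1.096 × 10^-25 kg·m/s

Using the Heisenberg uncertainty principle:
ΔxΔp ≥ ℏ/2

With Δx ≈ L = 4.810e-10 m (the confinement size):
Δp_min = ℏ/(2Δx)
Δp_min = (1.055e-34 J·s) / (2 × 4.810e-10 m)
Δp_min = 1.096e-25 kg·m/s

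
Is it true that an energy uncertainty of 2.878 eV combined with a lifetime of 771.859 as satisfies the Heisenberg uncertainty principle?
Yes, it satisfies the uncertainty relation.

Calculate the product ΔEΔt:
ΔE = 2.878 eV = 4.611e-19 J
ΔEΔt = (4.611e-19 J) × (7.719e-16 s)
ΔEΔt = 3.559e-34 J·s

Compare to the minimum allowed value ℏ/2:
ℏ/2 = 5.273e-35 J·s

Since ΔEΔt = 3.559e-34 J·s ≥ 5.273e-35 J·s = ℏ/2,
this satisfies the uncertainty relation.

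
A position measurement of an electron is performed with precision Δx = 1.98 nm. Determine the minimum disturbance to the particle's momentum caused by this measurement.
2.663 × 10^-26 kg·m/s

The uncertainty principle implies that measuring position disturbs momentum:
ΔxΔp ≥ ℏ/2

When we measure position with precision Δx, we necessarily introduce a momentum uncertainty:
Δp ≥ ℏ/(2Δx)
Δp_min = (1.055e-34 J·s) / (2 × 1.980e-09 m)
Δp_min = 2.663e-26 kg·m/s

The more precisely we measure position, the greater the momentum disturbance.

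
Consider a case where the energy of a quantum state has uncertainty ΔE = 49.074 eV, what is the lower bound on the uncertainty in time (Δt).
6.706 as

Using the energy-time uncertainty principle:
ΔEΔt ≥ ℏ/2

The minimum uncertainty in time is:
Δt_min = ℏ/(2ΔE)
Δt_min = (1.055e-34 J·s) / (2 × 7.863e-18 J)
Δt_min = 6.706e-18 s = 6.706 as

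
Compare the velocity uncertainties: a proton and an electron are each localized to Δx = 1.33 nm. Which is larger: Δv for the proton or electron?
The electron has the larger minimum velocity uncertainty, by a ratio of 1836.2.

For both particles, Δp_min = ℏ/(2Δx) = 3.965e-26 kg·m/s (same for both).

The velocity uncertainty is Δv = Δp/m:
- proton: Δv = 3.965e-26 / 1.673e-27 = 2.370e+01 m/s = 23.703 m/s
- electron: Δv = 3.965e-26 / 9.109e-31 = 4.352e+04 m/s = 43.522 km/s

Ratio: 4.352e+04 / 2.370e+01 = 1836.2

The lighter particle has larger velocity uncertainty because Δv ∝ 1/m.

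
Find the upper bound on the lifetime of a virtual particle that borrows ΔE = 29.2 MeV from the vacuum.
11.271 ys

Using the energy-time uncertainty principle:
ΔEΔt ≥ ℏ/2

For a virtual particle borrowing energy ΔE, the maximum lifetime is:
Δt_max = ℏ/(2ΔE)

Converting energy:
ΔE = 29.2 MeV = 4.678e-12 J

Δt_max = (1.055e-34 J·s) / (2 × 4.678e-12 J)
Δt_max = 1.127e-23 s = 11.271 ys

Virtual particles with higher borrowed energy exist for shorter times.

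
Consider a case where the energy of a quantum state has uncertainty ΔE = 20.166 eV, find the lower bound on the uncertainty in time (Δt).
16.320 as

Using the energy-time uncertainty principle:
ΔEΔt ≥ ℏ/2

The minimum uncertainty in time is:
Δt_min = ℏ/(2ΔE)
Δt_min = (1.055e-34 J·s) / (2 × 3.231e-18 J)
Δt_min = 1.632e-17 s = 16.320 as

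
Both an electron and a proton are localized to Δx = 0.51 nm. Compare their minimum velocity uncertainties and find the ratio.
The electron has the larger minimum velocity uncertainty, by a ratio of 1836.2.

For both particles, Δp_min = ℏ/(2Δx) = 1.034e-25 kg·m/s (same for both).

The velocity uncertainty is Δv = Δp/m:
- electron: Δv = 1.034e-25 / 9.109e-31 = 1.135e+05 m/s = 113.498 km/s
- proton: Δv = 1.034e-25 / 1.673e-27 = 6.181e+01 m/s = 61.813 m/s

Ratio: 1.135e+05 / 6.181e+01 = 1836.2

The lighter particle has larger velocity uncertainty because Δv ∝ 1/m.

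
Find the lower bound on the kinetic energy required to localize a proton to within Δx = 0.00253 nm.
810.426 meV

Localizing a particle requires giving it sufficient momentum uncertainty:

1. From uncertainty principle: Δp ≥ ℏ/(2Δx)
   Δp_min = (1.055e-34 J·s) / (2 × 2.530e-12 m)
   Δp_min = 2.084e-23 kg·m/s

2. This momentum uncertainty corresponds to kinetic energy:
   KE ≈ (Δp)²/(2m) = (2.084e-23)²/(2 × 1.673e-27 kg)
   KE = 1.298e-19 J = 810.426 meV

Tighter localization requires more energy.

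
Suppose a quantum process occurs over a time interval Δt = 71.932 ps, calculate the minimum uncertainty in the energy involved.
4.575 μeV

Using the energy-time uncertainty principle:
ΔEΔt ≥ ℏ/2

The minimum uncertainty in energy is:
ΔE_min = ℏ/(2Δt)
ΔE_min = (1.055e-34 J·s) / (2 × 7.193e-11 s)
ΔE_min = 7.330e-25 J = 4.575 μeV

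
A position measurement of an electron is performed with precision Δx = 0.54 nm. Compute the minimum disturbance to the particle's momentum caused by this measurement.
9.765 × 10^-26 kg·m/s

The uncertainty principle implies that measuring position disturbs momentum:
ΔxΔp ≥ ℏ/2

When we measure position with precision Δx, we necessarily introduce a momentum uncertainty:
Δp ≥ ℏ/(2Δx)
Δp_min = (1.055e-34 J·s) / (2 × 5.400e-10 m)
Δp_min = 9.765e-26 kg·m/s

The more precisely we measure position, the greater the momentum disturbance.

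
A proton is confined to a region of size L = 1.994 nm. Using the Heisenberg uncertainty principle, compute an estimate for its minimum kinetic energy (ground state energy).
1.305 μeV

Using the uncertainty principle to estimate ground state energy:

1. The position uncertainty is approximately the confinement size:
   Δx ≈ L = 1.994e-09 m

2. From ΔxΔp ≥ ℏ/2, the minimum momentum uncertainty is:
   Δp ≈ ℏ/(2L) = 2.644e-26 kg·m/s

3. The kinetic energy is approximately:
   KE ≈ (Δp)²/(2m) = (2.644e-26)²/(2 × 1.673e-27 kg)
   KE ≈ 2.090e-25 J = 1.305 μeV

This is an order-of-magnitude estimate of the ground state energy.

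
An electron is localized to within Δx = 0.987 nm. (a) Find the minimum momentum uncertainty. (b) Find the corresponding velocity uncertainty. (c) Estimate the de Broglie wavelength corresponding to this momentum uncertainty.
(a) Δp_min = 5.342 × 10^-26 kg·m/s
(b) Δv_min = 58.646 km/s
(c) λ_dB = 12.403 nm

Step-by-step:

(a) From the uncertainty principle:
Δp_min = ℏ/(2Δx) = (1.055e-34 J·s)/(2 × 9.870e-10 m) = 5.342e-26 kg·m/s

(b) The velocity uncertainty:
Δv = Δp/m = (5.342e-26 kg·m/s)/(9.109e-31 kg) = 5.865e+04 m/s = 58.646 km/s

(c) The de Broglie wavelength for this momentum:
λ = h/p = (6.626e-34 J·s)/(5.342e-26 kg·m/s) = 1.240e-08 m = 12.403 nm

Note: The de Broglie wavelength is comparable to the localization size, as expected from wave-particle duality.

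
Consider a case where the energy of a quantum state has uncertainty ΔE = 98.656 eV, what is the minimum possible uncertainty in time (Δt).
3.336 as

Using the energy-time uncertainty principle:
ΔEΔt ≥ ℏ/2

The minimum uncertainty in time is:
Δt_min = ℏ/(2ΔE)
Δt_min = (1.055e-34 J·s) / (2 × 1.581e-17 J)
Δt_min = 3.336e-18 s = 3.336 as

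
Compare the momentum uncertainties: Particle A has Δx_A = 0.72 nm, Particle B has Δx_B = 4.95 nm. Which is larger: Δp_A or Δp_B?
Particle A has the larger minimum momentum uncertainty, by a factor of 6.88.

For each particle, the minimum momentum uncertainty is Δp_min = ℏ/(2Δx):

Particle A: Δp_A = ℏ/(2×7.200e-10 m) = 7.323e-26 kg·m/s
Particle B: Δp_B = ℏ/(2×4.950e-09 m) = 1.065e-26 kg·m/s

Ratio: Δp_A/Δp_B = 6.88

Since Δp_min ∝ 1/Δx, the particle with smaller position uncertainty (A) has larger momentum uncertainty.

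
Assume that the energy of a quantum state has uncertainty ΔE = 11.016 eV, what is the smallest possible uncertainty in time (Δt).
29.875 as

Using the energy-time uncertainty principle:
ΔEΔt ≥ ℏ/2

The minimum uncertainty in time is:
Δt_min = ℏ/(2ΔE)
Δt_min = (1.055e-34 J·s) / (2 × 1.765e-18 J)
Δt_min = 2.988e-17 s = 29.875 as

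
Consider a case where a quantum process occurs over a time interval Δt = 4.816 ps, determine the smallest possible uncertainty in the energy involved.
68.336 μeV

Using the energy-time uncertainty principle:
ΔEΔt ≥ ℏ/2

The minimum uncertainty in energy is:
ΔE_min = ℏ/(2Δt)
ΔE_min = (1.055e-34 J·s) / (2 × 4.816e-12 s)
ΔE_min = 1.095e-23 J = 68.336 μeV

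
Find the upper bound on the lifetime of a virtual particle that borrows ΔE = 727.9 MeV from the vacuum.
4.521 × 10^-25 s

Using the energy-time uncertainty principle:
ΔEΔt ≥ ℏ/2

For a virtual particle borrowing energy ΔE, the maximum lifetime is:
Δt_max = ℏ/(2ΔE)

Converting energy:
ΔE = 727.9 MeV = 1.166e-10 J

Δt_max = (1.055e-34 J·s) / (2 × 1.166e-10 J)
Δt_max = 4.521e-25 s = 4.521 × 10^-25 s

Virtual particles with higher borrowed energy exist for shorter times.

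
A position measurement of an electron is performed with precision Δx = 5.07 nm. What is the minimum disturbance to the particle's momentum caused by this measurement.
1.040 × 10^-26 kg·m/s

The uncertainty principle implies that measuring position disturbs momentum:
ΔxΔp ≥ ℏ/2

When we measure position with precision Δx, we necessarily introduce a momentum uncertainty:
Δp ≥ ℏ/(2Δx)
Δp_min = (1.055e-34 J·s) / (2 × 5.070e-09 m)
Δp_min = 1.040e-26 kg·m/s

The more precisely we measure position, the greater the momentum disturbance.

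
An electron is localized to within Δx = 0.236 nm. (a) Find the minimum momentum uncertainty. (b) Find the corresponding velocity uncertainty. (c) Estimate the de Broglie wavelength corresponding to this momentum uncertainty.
(a) Δp_min = 2.234 × 10^-25 kg·m/s
(b) Δv_min = 245.270 km/s
(c) λ_dB = 2.966 nm

Step-by-step:

(a) From the uncertainty principle:
Δp_min = ℏ/(2Δx) = (1.055e-34 J·s)/(2 × 2.360e-10 m) = 2.234e-25 kg·m/s

(b) The velocity uncertainty:
Δv = Δp/m = (2.234e-25 kg·m/s)/(9.109e-31 kg) = 2.453e+05 m/s = 245.270 km/s

(c) The de Broglie wavelength for this momentum:
λ = h/p = (6.626e-34 J·s)/(2.234e-25 kg·m/s) = 2.966e-09 m = 2.966 nm

Note: The de Broglie wavelength is comparable to the localization size, as expected from wave-particle duality.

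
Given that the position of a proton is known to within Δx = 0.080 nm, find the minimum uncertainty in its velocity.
394.056 m/s

Using the Heisenberg uncertainty principle and Δp = mΔv:
ΔxΔp ≥ ℏ/2
Δx(mΔv) ≥ ℏ/2

The minimum uncertainty in velocity is:
Δv_min = ℏ/(2mΔx)
Δv_min = (1.055e-34 J·s) / (2 × 1.673e-27 kg × 8.000e-11 m)
Δv_min = 3.941e+02 m/s = 394.056 m/s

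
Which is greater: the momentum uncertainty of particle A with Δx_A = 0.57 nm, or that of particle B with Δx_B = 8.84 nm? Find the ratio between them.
Particle A has the larger minimum momentum uncertainty, by a factor of 15.51.

For each particle, the minimum momentum uncertainty is Δp_min = ℏ/(2Δx):

Particle A: Δp_A = ℏ/(2×5.700e-10 m) = 9.251e-26 kg·m/s
Particle B: Δp_B = ℏ/(2×8.840e-09 m) = 5.965e-27 kg·m/s

Ratio: Δp_A/Δp_B = 15.51

Since Δp_min ∝ 1/Δx, the particle with smaller position uncertainty (A) has larger momentum uncertainty.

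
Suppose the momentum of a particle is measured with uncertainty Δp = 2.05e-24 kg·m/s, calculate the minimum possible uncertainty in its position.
25.721 pm

Using the Heisenberg uncertainty principle:
ΔxΔp ≥ ℏ/2

The minimum uncertainty in position is:
Δx_min = ℏ/(2Δp)
Δx_min = (1.055e-34 J·s) / (2 × 2.050e-24 kg·m/s)
Δx_min = 2.572e-11 m = 25.721 pm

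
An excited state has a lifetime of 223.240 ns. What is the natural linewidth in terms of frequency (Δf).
356.466 kHz

Using the energy-time uncertainty principle and E = hf:
ΔEΔt ≥ ℏ/2
hΔf·Δt ≥ ℏ/2

The minimum frequency uncertainty is:
Δf = ℏ/(2hτ) = 1/(4πτ)
Δf = 1/(4π × 2.232e-07 s)
Δf = 3.565e+05 Hz = 356.466 kHz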